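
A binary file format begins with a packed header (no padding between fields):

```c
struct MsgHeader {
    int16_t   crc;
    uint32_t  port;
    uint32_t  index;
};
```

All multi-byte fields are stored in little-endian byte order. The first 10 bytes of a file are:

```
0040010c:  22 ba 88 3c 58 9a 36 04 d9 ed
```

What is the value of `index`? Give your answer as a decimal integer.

`index` follows `crc` (2 B), `port` (4 B), so it starts at offset 2 + 4 = 6 and occupies 4 bytes.
Bytes at offsets 6..9: 36 04 D9 ED.
Little-endian: lowest address holds the least-significant byte.
Reassemble most-significant byte first: ED D9 04 36 → 0xEDD90436.
0xEDD90436 = 3990422582.

3990422582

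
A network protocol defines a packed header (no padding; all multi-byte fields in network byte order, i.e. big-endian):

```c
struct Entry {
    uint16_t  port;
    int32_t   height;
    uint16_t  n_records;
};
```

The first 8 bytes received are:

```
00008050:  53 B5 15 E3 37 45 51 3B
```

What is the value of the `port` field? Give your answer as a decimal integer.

21429

`port` is the first field, at byte offset 0, occupying 2 bytes.
Bytes at offsets 0..1: 53 B5.
Big-endian stores the most-significant byte at the lowest address.
The bytes are already most-significant first: 0x53B5.
0x53B5 = 21429.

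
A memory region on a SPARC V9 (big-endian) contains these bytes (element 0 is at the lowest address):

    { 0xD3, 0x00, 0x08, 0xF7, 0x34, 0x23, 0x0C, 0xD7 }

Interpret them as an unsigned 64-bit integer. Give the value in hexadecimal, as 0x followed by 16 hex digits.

Big-endian: lowest address holds the most-significant byte.
The bytes are already most-significant first: 0xD30008F734230CD7.

0xD30008F734230CD7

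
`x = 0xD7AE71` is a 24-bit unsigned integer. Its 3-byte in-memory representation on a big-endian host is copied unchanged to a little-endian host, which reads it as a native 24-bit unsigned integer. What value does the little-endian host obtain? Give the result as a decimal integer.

7450327

Stored big-endian, the bytes at ascending addresses are D7 AE 71.
Read back as little-endian, the first byte is least significant, giving 0x71AED7.
0x71AED7 = 7450327.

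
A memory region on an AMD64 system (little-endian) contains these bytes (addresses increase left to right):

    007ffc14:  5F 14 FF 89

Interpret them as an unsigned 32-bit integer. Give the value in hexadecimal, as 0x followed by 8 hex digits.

In little-endian order the low byte comes first in memory.
Reassemble most-significant byte first: 89 FF 14 5F → 0x89FF145F.

0x89FF145F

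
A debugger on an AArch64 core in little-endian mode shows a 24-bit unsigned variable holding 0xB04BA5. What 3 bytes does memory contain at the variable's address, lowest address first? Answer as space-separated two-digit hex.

Split into bytes (most-significant first): B0 4B A5.
In little-endian order the low byte comes first in memory.
So at ascending addresses the bytes are A5 4B B0.

A5 4B B0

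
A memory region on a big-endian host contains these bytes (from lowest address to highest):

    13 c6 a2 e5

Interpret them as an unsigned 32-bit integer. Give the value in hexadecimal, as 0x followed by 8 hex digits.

0x13C6A2E5

Big-endian stores the most-significant byte at the lowest address.
The bytes are already most-significant first: 0x13C6A2E5.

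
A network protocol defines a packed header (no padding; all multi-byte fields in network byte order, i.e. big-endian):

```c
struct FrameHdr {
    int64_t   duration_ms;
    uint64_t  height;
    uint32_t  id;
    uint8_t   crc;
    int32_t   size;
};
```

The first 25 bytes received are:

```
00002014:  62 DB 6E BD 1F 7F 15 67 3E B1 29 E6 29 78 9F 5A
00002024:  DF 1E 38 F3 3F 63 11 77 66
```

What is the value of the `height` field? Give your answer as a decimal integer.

4517437969744306010

`height` follows `duration_ms` (8 bytes), so it starts at byte offset 8 and occupies 8 bytes.
Bytes at offsets 8..15: 3E B1 29 E6 29 78 9F 5A.
Big-endian: lowest address holds the most-significant byte.
The bytes are already most-significant first: 0x3EB129E629789F5A.
0x3EB129E629789F5A = 4517437969744306010.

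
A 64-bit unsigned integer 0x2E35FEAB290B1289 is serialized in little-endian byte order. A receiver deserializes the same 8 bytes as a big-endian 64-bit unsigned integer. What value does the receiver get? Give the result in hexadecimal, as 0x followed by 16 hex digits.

Stored little-endian, the bytes at ascending addresses are 89 12 0B 29 AB FE 35 2E.
Read back as big-endian, the last byte is least significant, giving 0x89120B29ABFE352E.

0x89120B29ABFE352E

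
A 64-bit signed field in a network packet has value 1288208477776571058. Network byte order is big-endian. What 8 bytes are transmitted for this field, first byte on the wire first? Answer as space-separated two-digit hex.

11 E0 A2 C9 0A 84 EA B2

1288208477776571058 in hexadecimal, padded to 64 bits, is 0x11E0A2C90A84EAB2.
Split into bytes (most-significant first): 11 E0 A2 C9 0A 84 EA B2.
Big-endian stores the most-significant byte at the lowest address.
So the memory order matches the most-significant-first order: 11 E0 A2 C9 0A 84 EA B2.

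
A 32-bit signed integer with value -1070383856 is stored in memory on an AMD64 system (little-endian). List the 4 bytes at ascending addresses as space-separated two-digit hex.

10 3D 33 C0

Two's complement of -1070383856 in 32 bits: 1070383856 = 0x3FCCC2F0; invert → 0xC0333D0F; add 1 → 0xC0333D10.
Split into bytes (most-significant first): C0 33 3D 10.
Little-endian stores the least-significant byte at the lowest address.
So at ascending addresses the bytes are 10 3D 33 C0.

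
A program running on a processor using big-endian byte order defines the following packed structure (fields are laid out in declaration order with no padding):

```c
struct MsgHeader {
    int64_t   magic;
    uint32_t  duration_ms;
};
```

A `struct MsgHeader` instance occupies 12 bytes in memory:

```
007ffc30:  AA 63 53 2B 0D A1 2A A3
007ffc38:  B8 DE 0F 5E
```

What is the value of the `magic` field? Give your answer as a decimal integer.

`magic` is the first field, at byte offset 0, occupying 8 bytes.
Bytes at offsets 0..7: AA 63 53 2B 0D A1 2A A3.
Big-endian stores the most-significant byte at the lowest address.
The bytes are already most-significant first: 0xAA63532B0DA12AA3.
Top bit is set, so as a signed 64-bit value this is 0xAA63532B0DA12AA3 − 2^64 = -6168995620190082397.

-6168995620190082397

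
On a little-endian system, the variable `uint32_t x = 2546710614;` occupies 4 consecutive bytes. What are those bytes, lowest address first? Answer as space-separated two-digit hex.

56 B8 CB 97

2546710614 in hexadecimal, padded to 32 bits, is 0x97CBB856.
Split into bytes (most-significant first): 97 CB B8 56.
Little-endian stores the least-significant byte at the lowest address.
So at ascending addresses the bytes are 56 B8 CB 97.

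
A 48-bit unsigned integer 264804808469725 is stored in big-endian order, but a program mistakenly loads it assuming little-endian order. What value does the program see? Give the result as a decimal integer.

264804808469725 in 48-bit hexadecimal is 0xF0D6AC8B2CDD.
Stored big-endian, the bytes at ascending addresses are F0 D6 AC 8B 2C DD.
Read back as little-endian, the first byte is least significant, giving 0xDD2C8BACD6F0.
0xDD2C8BACD6F0 = 243183391659760.

243183391659760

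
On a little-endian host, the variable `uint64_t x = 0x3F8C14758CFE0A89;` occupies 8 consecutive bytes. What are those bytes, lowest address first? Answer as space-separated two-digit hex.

89 0A FE 8C 75 14 8C 3F

Split into bytes (most-significant first): 3F 8C 14 75 8C FE 0A 89.
In little-endian order the low byte comes first in memory.
So at ascending addresses the bytes are 89 0A FE 8C 75 14 8C 3F.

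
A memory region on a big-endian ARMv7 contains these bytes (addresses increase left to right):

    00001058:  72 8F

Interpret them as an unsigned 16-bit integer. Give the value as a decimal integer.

In big-endian order the high byte comes first in memory.
The bytes are already most-significant first: 0x728F.
0x728F = 29327.

29327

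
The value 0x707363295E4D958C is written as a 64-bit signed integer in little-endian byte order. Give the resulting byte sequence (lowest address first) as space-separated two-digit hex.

8C 95 4D 5E 29 63 73 70

Split into bytes (most-significant first): 70 73 63 29 5E 4D 95 8C.
Little-endian: lowest address holds the least-significant byte.
So at ascending addresses the bytes are 8C 95 4D 5E 29 63 73 70.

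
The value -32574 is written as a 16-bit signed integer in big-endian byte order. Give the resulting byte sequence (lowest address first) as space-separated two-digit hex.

Two's complement of -32574 in 16 bits: 32574 = 0x7F3E; invert → 0x80C1; add 1 → 0x80C2.
Split into bytes (most-significant first): 80 C2.
In big-endian order the high byte comes first in memory.
So the memory order matches the most-significant-first order: 80 C2.

80 C2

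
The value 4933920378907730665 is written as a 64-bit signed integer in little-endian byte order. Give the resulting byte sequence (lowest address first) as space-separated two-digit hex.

E9 22 DB 8E 71 CE 78 44

4933920378907730665 in hexadecimal, padded to 64 bits, is 0x4478CE718EDB22E9.
Split into bytes (most-significant first): 44 78 CE 71 8E DB 22 E9.
Little-endian: lowest address holds the least-significant byte.
So at ascending addresses the bytes are E9 22 DB 8E 71 CE 78 44.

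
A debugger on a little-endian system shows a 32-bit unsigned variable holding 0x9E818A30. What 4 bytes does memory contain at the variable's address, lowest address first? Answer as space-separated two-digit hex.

30 8A 81 9E

Split into bytes (most-significant first): 9E 81 8A 30.
Little-endian: lowest address holds the least-significant byte.
So at ascending addresses the bytes are 30 8A 81 9E.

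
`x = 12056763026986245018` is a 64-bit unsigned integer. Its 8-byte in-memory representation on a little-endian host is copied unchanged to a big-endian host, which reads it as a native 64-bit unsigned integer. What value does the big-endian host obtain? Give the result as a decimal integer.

12056763026986245018 in 64-bit hexadecimal is 0xA7523A17F4941B9A.
Stored little-endian, the bytes at ascending addresses are 9A 1B 94 F4 17 3A 52 A7.
Read back as big-endian, the last byte is least significant, giving 0x9A1B94F4173A52A7.
0x9A1B94F4173A52A7 = 11104633082294719143.

11104633082294719143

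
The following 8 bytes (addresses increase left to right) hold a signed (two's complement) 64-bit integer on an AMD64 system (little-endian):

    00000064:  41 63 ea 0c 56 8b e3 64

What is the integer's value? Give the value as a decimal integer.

7269807425206248257

In little-endian order the low byte comes first in memory.
Reassemble most-significant byte first: 64 E3 8B 56 0C EA 63 41 → 0x64E38B560CEA6341.
0x64E38B560CEA6341 = 7269807425206248257.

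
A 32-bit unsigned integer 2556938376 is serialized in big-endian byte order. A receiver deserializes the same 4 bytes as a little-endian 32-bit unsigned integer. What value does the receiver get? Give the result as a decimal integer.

2556938376 in 32-bit hexadecimal is 0x9867C888.
Stored big-endian, the bytes at ascending addresses are 98 67 C8 88.
Read back as little-endian, the first byte is least significant, giving 0x88C86798.
0x88C86798 = 2294835096.

2294835096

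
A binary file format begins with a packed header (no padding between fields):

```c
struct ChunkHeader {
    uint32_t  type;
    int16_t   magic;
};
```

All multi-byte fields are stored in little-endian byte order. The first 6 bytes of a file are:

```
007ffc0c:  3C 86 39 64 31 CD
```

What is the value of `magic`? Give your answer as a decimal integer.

-13007

`magic` follows `type` (4 bytes), so it starts at byte offset 4 and occupies 2 bytes.
Bytes at offsets 4..5: 31 CD.
In little-endian order the low byte comes first in memory.
Reassemble most-significant byte first: CD 31 → 0xCD31.
Top bit is set, so as a signed 16-bit value this is 0xCD31 − 2^16 = -13007.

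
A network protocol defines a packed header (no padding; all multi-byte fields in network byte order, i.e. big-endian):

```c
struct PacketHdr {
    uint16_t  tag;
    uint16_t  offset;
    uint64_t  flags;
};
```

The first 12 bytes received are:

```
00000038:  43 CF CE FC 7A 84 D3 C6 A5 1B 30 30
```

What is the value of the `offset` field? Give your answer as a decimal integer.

52988

`offset` follows `tag` (2 bytes), so it starts at byte offset 2 and occupies 2 bytes.
Bytes at offsets 2..3: CE FC.
Big-endian stores the most-significant byte at the lowest address.
The bytes are already most-significant first: 0xCEFC.
0xCEFC = 52988.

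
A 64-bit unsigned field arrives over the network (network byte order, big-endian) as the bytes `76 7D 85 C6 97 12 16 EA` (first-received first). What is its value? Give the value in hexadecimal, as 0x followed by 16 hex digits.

Big-endian stores the most-significant byte at the lowest address.
The bytes are already most-significant first: 0x767D85C6971216EA.

0x767D85C6971216EA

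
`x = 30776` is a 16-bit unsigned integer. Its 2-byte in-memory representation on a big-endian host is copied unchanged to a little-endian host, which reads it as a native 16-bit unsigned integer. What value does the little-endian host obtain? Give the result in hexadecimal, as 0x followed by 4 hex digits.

30776 in 16-bit hexadecimal is 0x7838.
Stored big-endian, the bytes at ascending addresses are 78 38.
Read back as little-endian, the first byte is least significant, giving 0x3878.

0x3878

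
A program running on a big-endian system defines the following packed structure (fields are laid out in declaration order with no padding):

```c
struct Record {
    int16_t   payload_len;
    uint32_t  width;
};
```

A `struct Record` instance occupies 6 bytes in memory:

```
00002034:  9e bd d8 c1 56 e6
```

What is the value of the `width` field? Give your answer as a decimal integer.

3636549350

`width` follows `payload_len` (2 bytes), so it starts at byte offset 2 and occupies 4 bytes.
Bytes at offsets 2..5: D8 C1 56 E6.
Big-endian stores the most-significant byte at the lowest address.
The bytes are already most-significant first: 0xD8C156E6.
0xD8C156E6 = 3636549350.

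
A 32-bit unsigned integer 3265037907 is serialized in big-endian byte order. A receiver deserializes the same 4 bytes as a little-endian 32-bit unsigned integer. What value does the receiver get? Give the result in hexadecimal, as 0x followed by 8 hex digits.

3265037907 in 32-bit hexadecimal is 0xC29C8653.
Stored big-endian, the bytes at ascending addresses are C2 9C 86 53.
Read back as little-endian, the first byte is least significant, giving 0x53869CC2.

0x53869CC2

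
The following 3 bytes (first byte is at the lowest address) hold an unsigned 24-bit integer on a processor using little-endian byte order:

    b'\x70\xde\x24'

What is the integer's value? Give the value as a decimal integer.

Little-endian stores the least-significant byte at the lowest address.
Reassemble most-significant byte first: 24 DE 70 → 0x24DE70.
0x24DE70 = 2416240.

2416240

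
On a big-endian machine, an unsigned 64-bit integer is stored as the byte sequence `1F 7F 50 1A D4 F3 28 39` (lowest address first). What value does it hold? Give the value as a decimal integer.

2269620813390096441

In big-endian order the high byte comes first in memory.
The bytes are already most-significant first: 0x1F7F501AD4F32839.
0x1F7F501AD4F32839 = 2269620813390096441.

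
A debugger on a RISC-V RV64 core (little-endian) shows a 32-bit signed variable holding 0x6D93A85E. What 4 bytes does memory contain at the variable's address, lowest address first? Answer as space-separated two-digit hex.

5E A8 93 6D

Split into bytes (most-significant first): 6D 93 A8 5E.
In little-endian order the low byte comes first in memory.
So at ascending addresses the bytes are 5E A8 93 6D.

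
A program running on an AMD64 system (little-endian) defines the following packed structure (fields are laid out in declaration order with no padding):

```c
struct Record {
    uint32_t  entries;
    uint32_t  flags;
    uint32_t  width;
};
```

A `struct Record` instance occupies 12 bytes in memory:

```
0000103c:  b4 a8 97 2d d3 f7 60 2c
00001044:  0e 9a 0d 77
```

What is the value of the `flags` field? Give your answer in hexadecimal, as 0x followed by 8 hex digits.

`flags` follows `entries` (4 bytes), so it starts at byte offset 4 and occupies 4 bytes.
Bytes at offsets 4..7: D3 F7 60 2C.
Little-endian: lowest address holds the least-significant byte.
Reassemble most-significant byte first: 2C 60 F7 D3 → 0x2C60F7D3.

0x2C60F7D3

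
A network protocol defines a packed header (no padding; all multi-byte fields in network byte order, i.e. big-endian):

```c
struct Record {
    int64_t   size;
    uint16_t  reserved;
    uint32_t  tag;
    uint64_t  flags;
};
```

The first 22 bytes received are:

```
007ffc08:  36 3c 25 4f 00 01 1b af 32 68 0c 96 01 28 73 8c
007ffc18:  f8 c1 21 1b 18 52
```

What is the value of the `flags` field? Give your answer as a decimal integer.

`flags` follows `size` (8 B), `reserved` (2 B), `tag` (4 B), so it starts at offset 8 + 2 + 4 = 14 and occupies 8 bytes.
Bytes at offsets 14..21: 73 8C F8 C1 21 1B 18 52.
Big-endian: lowest address holds the most-significant byte.
The bytes are already most-significant first: 0x738CF8C1211B1852.
0x738CF8C1211B1852 = 8326303319469004882.

8326303319469004882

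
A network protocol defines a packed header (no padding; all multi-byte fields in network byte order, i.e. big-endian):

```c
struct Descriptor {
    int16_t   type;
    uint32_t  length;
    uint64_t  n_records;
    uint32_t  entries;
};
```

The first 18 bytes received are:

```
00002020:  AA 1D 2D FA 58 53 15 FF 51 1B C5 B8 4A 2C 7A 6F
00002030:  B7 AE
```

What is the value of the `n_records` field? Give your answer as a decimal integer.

1585074773580859948

`n_records` follows `type` (2 B), `length` (4 B), so it starts at offset 2 + 4 = 6 and occupies 8 bytes.
Bytes at offsets 6..13: 15 FF 51 1B C5 B8 4A 2C.
Big-endian stores the most-significant byte at the lowest address.
The bytes are already most-significant first: 0x15FF511BC5B84A2C.
0x15FF511BC5B84A2C = 1585074773580859948.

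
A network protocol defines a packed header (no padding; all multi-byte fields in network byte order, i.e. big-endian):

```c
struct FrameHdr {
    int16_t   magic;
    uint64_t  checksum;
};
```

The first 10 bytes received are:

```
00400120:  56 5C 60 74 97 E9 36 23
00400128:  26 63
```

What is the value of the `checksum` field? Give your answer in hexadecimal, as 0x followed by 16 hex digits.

`checksum` follows `magic` (2 bytes), so it starts at byte offset 2 and occupies 8 bytes.
Bytes at offsets 2..9: 60 74 97 E9 36 23 26 63.
Big-endian: lowest address holds the most-significant byte.
The bytes are already most-significant first: 0x607497E936232663.

0x607497E936232663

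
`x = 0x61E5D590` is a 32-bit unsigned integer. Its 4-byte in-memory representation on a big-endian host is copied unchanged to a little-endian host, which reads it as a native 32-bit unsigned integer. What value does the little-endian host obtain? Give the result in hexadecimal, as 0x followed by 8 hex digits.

Stored big-endian, the bytes at ascending addresses are 61 E5 D5 90.
Read back as little-endian, the first byte is least significant, giving 0x90D5E561.

0x90D5E561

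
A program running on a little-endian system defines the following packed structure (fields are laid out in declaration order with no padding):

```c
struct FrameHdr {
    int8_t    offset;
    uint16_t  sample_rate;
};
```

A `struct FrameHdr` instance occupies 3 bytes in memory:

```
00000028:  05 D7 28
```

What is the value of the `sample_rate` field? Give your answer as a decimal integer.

`sample_rate` follows `offset` (1 byte), so it starts at byte offset 1 and occupies 2 bytes.
Bytes at offsets 1..2: D7 28.
Little-endian stores the least-significant byte at the lowest address.
Reassemble most-significant byte first: 28 D7 → 0x28D7.
0x28D7 = 10455.

10455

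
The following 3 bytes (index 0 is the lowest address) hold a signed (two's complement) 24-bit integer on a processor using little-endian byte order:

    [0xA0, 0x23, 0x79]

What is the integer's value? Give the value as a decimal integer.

7938976

In little-endian order the low byte comes first in memory.
Reassemble most-significant byte first: 79 23 A0 → 0x7923A0.
0x7923A0 = 7938976.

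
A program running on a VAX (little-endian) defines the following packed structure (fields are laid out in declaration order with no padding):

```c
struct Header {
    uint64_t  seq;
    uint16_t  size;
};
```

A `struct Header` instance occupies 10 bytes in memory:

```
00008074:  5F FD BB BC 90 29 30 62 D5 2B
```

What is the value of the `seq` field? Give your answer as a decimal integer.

7075200716217515359

`seq` is the first field, at byte offset 0, occupying 8 bytes.
Bytes at offsets 0..7: 5F FD BB BC 90 29 30 62.
Little-endian stores the least-significant byte at the lowest address.
Reassemble most-significant byte first: 62 30 29 90 BC BB FD 5F → 0x62302990BCBBFD5F.
0x62302990BCBBFD5F = 7075200716217515359.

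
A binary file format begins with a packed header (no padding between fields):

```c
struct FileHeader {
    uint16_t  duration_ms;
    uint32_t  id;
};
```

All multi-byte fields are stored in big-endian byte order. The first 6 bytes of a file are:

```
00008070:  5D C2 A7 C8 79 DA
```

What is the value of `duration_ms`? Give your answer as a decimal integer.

24002

`duration_ms` is the first field, at byte offset 0, occupying 2 bytes.
Bytes at offsets 0..1: 5D C2.
Big-endian stores the most-significant byte at the lowest address.
The bytes are already most-significant first: 0x5DC2.
0x5DC2 = 24002.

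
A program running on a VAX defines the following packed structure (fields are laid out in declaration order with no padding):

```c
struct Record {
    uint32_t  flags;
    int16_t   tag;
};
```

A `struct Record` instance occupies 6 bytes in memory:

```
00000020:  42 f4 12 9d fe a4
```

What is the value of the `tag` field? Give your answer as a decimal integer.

`tag` follows `flags` (4 bytes), so it starts at byte offset 4 and occupies 2 bytes.
Bytes at offsets 4..5: FE A4.
In little-endian order the low byte comes first in memory.
Reassemble most-significant byte first: A4 FE → 0xA4FE.
Top bit is set, so as a signed 16-bit value this is 0xA4FE − 2^16 = -23298.

-23298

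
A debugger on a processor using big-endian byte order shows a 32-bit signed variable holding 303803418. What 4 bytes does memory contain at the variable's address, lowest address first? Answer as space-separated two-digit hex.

303803418 in hexadecimal, padded to 32 bits, is 0x121BAC1A.
Split into bytes (most-significant first): 12 1B AC 1A.
In big-endian order the high byte comes first in memory.
So the memory order matches the most-significant-first order: 12 1B AC 1A.

12 1B AC 1A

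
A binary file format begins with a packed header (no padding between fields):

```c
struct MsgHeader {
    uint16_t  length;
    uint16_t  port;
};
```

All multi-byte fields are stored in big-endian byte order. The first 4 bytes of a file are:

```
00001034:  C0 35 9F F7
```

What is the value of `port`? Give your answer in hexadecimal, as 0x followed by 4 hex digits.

0x9FF7

`port` follows `length` (2 bytes), so it starts at byte offset 2 and occupies 2 bytes.
Bytes at offsets 2..3: 9F F7.
Big-endian: lowest address holds the most-significant byte.
The bytes are already most-significant first: 0x9FF7.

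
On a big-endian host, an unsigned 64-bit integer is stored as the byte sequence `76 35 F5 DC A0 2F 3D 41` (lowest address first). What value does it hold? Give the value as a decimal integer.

In big-endian order the high byte comes first in memory.
The bytes are already most-significant first: 0x7635F5DCA02F3D41.
0x7635F5DCA02F3D41 = 8517984598170221889.

8517984598170221889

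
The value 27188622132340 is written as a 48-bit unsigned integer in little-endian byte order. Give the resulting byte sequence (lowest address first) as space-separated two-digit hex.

27188622132340 in hexadecimal, padded to 48 bits, is 0x18BA582A0474.
Split into bytes (most-significant first): 18 BA 58 2A 04 74.
Little-endian stores the least-significant byte at the lowest address.
So at ascending addresses the bytes are 74 04 2A 58 BA 18.

74 04 2A 58 BA 18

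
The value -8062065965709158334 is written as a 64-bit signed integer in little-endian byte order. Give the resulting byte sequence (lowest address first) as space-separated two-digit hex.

42 98 23 06 B8 C9 1D 90

Two's complement of -8062065965709158334 in 64 bits: 8062065965709158334 = 0x6FE23647F9DC67BE; invert → 0x901DC9B806239841; add 1 → 0x901DC9B806239842.
Split into bytes (most-significant first): 90 1D C9 B8 06 23 98 42.
Little-endian: lowest address holds the least-significant byte.
So at ascending addresses the bytes are 42 98 23 06 B8 C9 1D 90.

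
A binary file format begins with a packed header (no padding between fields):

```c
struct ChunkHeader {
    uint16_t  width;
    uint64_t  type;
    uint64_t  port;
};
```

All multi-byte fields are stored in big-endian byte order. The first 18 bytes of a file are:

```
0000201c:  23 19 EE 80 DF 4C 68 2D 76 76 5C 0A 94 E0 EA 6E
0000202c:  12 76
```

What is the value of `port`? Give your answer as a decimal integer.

`port` follows `width` (2 B), `type` (8 B), so it starts at offset 2 + 8 = 10 and occupies 8 bytes.
Bytes at offsets 10..17: 5C 0A 94 E0 EA 6E 12 76.
Big-endian: lowest address holds the most-significant byte.
The bytes are already most-significant first: 0x5C0A94E0EA6E1276.
0x5C0A94E0EA6E1276 = 6632277094983144054.

6632277094983144054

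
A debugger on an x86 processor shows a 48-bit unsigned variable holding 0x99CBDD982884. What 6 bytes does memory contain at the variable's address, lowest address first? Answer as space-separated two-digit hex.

84 28 98 DD CB 99

Split into bytes (most-significant first): 99 CB DD 98 28 84.
Little-endian: lowest address holds the least-significant byte.
So at ascending addresses the bytes are 84 28 98 DD CB 99.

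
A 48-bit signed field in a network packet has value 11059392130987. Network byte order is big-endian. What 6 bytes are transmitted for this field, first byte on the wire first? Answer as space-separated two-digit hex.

11059392130987 in hexadecimal, padded to 48 bits, is 0x0A0EF723AFAB.
Split into bytes (most-significant first): 0A 0E F7 23 AF AB.
Big-endian: lowest address holds the most-significant byte.
So the memory order matches the most-significant-first order: 0A 0E F7 23 AF AB.

0A 0E F7 23 AF AB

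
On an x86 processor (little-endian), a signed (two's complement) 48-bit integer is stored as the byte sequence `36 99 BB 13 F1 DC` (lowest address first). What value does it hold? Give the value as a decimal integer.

-38547000420042

Little-endian stores the least-significant byte at the lowest address.
Reassemble most-significant byte first: DC F1 13 BB 99 36 → 0xDCF113BB9936.
Top bit is set, so as a signed 48-bit value this is 0xDCF113BB9936 − 2^48 = -38547000420042.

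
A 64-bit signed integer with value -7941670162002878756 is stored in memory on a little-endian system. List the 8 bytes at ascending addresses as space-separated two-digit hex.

Two's complement of -7941670162002878756 in 64 bits: 7941670162002878756 = 0x6E367AEF81802124; invert → 0x91C985107E7FDEDB; add 1 → 0x91C985107E7FDEDC.
Split into bytes (most-significant first): 91 C9 85 10 7E 7F DE DC.
Little-endian stores the least-significant byte at the lowest address.
So at ascending addresses the bytes are DC DE 7F 7E 10 85 C9 91.

DC DE 7F 7E 10 85 C9 91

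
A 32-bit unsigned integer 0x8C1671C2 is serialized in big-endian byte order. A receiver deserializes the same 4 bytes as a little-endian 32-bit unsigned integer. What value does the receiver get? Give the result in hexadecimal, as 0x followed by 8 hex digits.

Stored big-endian, the bytes at ascending addresses are 8C 16 71 C2.
Read back as little-endian, the first byte is least significant, giving 0xC271168C.

0xC271168C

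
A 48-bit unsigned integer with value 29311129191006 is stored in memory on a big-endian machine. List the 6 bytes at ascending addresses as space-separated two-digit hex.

29311129191006 in hexadecimal, padded to 48 bits, is 0x1AA88771825E.
Split into bytes (most-significant first): 1A A8 87 71 82 5E.
Big-endian: lowest address holds the most-significant byte.
So the memory order matches the most-significant-first order: 1A A8 87 71 82 5E.

1A A8 87 71 82 5E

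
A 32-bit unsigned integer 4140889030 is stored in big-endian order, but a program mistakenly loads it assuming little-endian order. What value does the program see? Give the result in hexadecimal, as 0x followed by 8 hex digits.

0xC6F3D0F6

4140889030 in 32-bit hexadecimal is 0xF6D0F3C6.
Stored big-endian, the bytes at ascending addresses are F6 D0 F3 C6.
Read back as little-endian, the first byte is least significant, giving 0xC6F3D0F6.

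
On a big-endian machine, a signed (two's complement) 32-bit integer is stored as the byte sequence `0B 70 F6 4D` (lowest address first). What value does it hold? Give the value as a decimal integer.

Big-endian: lowest address holds the most-significant byte.
The bytes are already most-significant first: 0x0B70F64D.
0x0B70F64D = 191952461.

191952461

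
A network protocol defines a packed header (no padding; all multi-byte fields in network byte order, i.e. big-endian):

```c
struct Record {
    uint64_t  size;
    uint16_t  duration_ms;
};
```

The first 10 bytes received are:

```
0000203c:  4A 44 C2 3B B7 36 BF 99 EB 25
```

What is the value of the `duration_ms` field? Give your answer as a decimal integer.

`duration_ms` follows `size` (8 bytes), so it starts at byte offset 8 and occupies 2 bytes.
Bytes at offsets 8..9: EB 25.
Big-endian stores the most-significant byte at the lowest address.
The bytes are already most-significant first: 0xEB25.
0xEB25 = 60197.

60197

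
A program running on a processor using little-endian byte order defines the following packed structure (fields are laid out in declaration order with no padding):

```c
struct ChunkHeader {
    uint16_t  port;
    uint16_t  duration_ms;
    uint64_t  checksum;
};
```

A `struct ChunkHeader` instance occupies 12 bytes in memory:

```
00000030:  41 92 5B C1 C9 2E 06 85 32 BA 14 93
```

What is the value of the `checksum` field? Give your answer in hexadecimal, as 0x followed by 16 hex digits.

0x9314BA3285062EC9

`checksum` follows `port` (2 B), `duration_ms` (2 B), so it starts at offset 2 + 2 = 4 and occupies 8 bytes.
Bytes at offsets 4..11: C9 2E 06 85 32 BA 14 93.
Little-endian: lowest address holds the least-significant byte.
Reassemble most-significant byte first: 93 14 BA 32 85 06 2E C9 → 0x9314BA3285062EC9.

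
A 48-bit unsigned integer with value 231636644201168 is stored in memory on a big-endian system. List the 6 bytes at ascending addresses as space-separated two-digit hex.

D2 AC 1B E5 02 D0

231636644201168 in hexadecimal, padded to 48 bits, is 0xD2AC1BE502D0.
Split into bytes (most-significant first): D2 AC 1B E5 02 D0.
In big-endian order the high byte comes first in memory.
So the memory order matches the most-significant-first order: D2 AC 1B E5 02 D0.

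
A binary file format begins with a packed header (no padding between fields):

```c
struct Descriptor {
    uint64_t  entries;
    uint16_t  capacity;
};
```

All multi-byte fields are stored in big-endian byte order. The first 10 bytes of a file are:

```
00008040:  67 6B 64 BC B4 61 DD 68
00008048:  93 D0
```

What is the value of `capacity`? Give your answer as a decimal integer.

37840

`capacity` follows `entries` (8 bytes), so it starts at byte offset 8 and occupies 2 bytes.
Bytes at offsets 8..9: 93 D0.
Big-endian: lowest address holds the most-significant byte.
The bytes are already most-significant first: 0x93D0.
0x93D0 = 37840.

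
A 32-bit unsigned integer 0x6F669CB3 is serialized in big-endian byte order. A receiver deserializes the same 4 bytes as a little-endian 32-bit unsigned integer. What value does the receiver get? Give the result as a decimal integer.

Stored big-endian, the bytes at ascending addresses are 6F 66 9C B3.
Read back as little-endian, the first byte is least significant, giving 0xB39C666F.
0xB39C666F = 3013371503.

3013371503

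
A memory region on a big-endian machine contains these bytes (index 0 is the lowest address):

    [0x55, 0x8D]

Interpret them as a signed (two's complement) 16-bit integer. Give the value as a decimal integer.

Big-endian: lowest address holds the most-significant byte.
The bytes are already most-significant first: 0x558D.
0x558D = 21901.

21901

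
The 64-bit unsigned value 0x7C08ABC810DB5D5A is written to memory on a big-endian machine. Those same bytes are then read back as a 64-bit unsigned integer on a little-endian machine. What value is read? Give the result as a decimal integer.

6511601501380216956

Stored big-endian, the bytes at ascending addresses are 7C 08 AB C8 10 DB 5D 5A.
Read back as little-endian, the first byte is least significant, giving 0x5A5DDB10C8AB087C.
0x5A5DDB10C8AB087C = 6511601501380216956.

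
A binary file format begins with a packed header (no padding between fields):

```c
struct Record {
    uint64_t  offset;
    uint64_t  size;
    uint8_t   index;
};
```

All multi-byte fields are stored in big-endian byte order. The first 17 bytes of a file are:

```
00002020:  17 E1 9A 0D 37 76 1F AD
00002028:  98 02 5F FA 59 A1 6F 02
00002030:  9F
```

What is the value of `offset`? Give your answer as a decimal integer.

`offset` is the first field, at byte offset 0, occupying 8 bytes.
Bytes at offsets 0..7: 17 E1 9A 0D 37 76 1F AD.
In big-endian order the high byte comes first in memory.
The bytes are already most-significant first: 0x17E19A0D37761FAD.
0x17E19A0D37761FAD = 1720825914187980717.

1720825914187980717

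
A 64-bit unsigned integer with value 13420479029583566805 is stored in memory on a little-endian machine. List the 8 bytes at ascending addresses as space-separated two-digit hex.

13420479029583566805 in hexadecimal, padded to 64 bits, is 0xBA3F1E9299E857D5.
Split into bytes (most-significant first): BA 3F 1E 92 99 E8 57 D5.
Little-endian: lowest address holds the least-significant byte.
So at ascending addresses the bytes are D5 57 E8 99 92 1E 3F BA.

D5 57 E8 99 92 1E 3F BA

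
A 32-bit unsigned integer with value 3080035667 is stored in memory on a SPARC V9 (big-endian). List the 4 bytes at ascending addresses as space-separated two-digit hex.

B7 95 9D 53

3080035667 in hexadecimal, padded to 32 bits, is 0xB7959D53.
Split into bytes (most-significant first): B7 95 9D 53.
Big-endian stores the most-significant byte at the lowest address.
So the memory order matches the most-significant-first order: B7 95 9D 53.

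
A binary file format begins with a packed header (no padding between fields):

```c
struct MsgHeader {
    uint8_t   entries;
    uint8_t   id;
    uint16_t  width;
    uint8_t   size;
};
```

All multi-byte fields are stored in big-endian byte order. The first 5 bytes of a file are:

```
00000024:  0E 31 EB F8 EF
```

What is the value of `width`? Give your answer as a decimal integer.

`width` follows `entries` (1 B), `id` (1 B), so it starts at offset 1 + 1 = 2 and occupies 2 bytes.
Bytes at offsets 2..3: EB F8.
In big-endian order the high byte comes first in memory.
The bytes are already most-significant first: 0xEBF8.
0xEBF8 = 60408.

60408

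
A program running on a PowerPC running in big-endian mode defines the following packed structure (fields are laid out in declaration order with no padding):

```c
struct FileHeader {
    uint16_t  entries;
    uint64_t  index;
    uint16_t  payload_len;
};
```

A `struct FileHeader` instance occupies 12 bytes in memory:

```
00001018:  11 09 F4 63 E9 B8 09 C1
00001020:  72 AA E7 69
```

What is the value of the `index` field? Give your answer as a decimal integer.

`index` follows `entries` (2 bytes), so it starts at byte offset 2 and occupies 8 bytes.
Bytes at offsets 2..9: F4 63 E9 B8 09 C1 72 AA.
Big-endian stores the most-significant byte at the lowest address.
The bytes are already most-significant first: 0xF463E9B809C172AA.
0xF463E9B809C172AA = 17610175944595698346.

17610175944595698346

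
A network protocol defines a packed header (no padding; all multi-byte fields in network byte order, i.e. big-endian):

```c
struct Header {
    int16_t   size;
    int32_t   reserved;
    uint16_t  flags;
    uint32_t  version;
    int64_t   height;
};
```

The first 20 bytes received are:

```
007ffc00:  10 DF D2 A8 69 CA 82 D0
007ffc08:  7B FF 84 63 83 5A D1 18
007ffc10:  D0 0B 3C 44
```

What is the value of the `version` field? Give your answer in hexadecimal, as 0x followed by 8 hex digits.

`version` follows `size` (2 B), `reserved` (4 B), `flags` (2 B), so it starts at offset 2 + 4 + 2 = 8 and occupies 4 bytes.
Bytes at offsets 8..11: 7B FF 84 63.
Big-endian stores the most-significant byte at the lowest address.
The bytes are already most-significant first: 0x7BFF8463.

0x7BFF8463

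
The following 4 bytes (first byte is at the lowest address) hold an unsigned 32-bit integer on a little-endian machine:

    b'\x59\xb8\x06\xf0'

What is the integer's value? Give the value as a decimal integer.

4026972249

In little-endian order the low byte comes first in memory.
Reassemble most-significant byte first: F0 06 B8 59 → 0xF006B859.
0xF006B859 = 4026972249.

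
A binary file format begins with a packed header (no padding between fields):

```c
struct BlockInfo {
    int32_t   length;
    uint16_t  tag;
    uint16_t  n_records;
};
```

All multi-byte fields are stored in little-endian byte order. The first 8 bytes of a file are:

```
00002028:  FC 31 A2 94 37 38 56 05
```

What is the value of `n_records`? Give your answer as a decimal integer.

1366

`n_records` follows `length` (4 B), `tag` (2 B), so it starts at offset 4 + 2 = 6 and occupies 2 bytes.
Bytes at offsets 6..7: 56 05.
Little-endian stores the least-significant byte at the lowest address.
Reassemble most-significant byte first: 05 56 → 0x0556.
0x0556 = 1366.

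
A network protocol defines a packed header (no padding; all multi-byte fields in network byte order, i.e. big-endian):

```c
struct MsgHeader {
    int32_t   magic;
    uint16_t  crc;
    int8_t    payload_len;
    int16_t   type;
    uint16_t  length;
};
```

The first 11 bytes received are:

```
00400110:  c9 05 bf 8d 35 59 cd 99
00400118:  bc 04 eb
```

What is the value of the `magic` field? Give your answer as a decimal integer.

-922370163

`magic` is the first field, at byte offset 0, occupying 4 bytes.
Bytes at offsets 0..3: C9 05 BF 8D.
Big-endian: lowest address holds the most-significant byte.
The bytes are already most-significant first: 0xC905BF8D.
Top bit is set, so as a signed 32-bit value this is 0xC905BF8D − 2^32 = -922370163.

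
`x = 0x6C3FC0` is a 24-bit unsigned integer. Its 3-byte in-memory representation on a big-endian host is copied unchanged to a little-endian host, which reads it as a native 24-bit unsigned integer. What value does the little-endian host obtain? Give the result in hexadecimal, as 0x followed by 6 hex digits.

0xC03F6C

Stored big-endian, the bytes at ascending addresses are 6C 3F C0.
Read back as little-endian, the first byte is least significant, giving 0xC03F6C.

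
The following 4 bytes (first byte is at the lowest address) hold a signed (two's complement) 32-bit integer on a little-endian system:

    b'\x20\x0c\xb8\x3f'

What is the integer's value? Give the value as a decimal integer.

In little-endian order the low byte comes first in memory.
Reassemble most-significant byte first: 3F B8 0C 20 → 0x3FB80C20.
0x3FB80C20 = 1069026336.

1069026336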